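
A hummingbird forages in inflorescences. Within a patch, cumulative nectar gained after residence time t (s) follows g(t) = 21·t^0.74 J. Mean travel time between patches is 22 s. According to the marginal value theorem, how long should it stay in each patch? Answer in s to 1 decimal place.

By the marginal value theorem, leave when the instantaneous gain rate g'(t) equals the habitat-wide average g(t)/(T + t).
g'(t) = 0.74·21·t^-0.26. Setting 0.74·21·t^-0.26 = 21·t^0.74/(22+t) gives 0.74(22+t) = t, so 0.26·t = 0.74×22.
t* = 0.74×22/0.26 = 62.62 s.

62.6 s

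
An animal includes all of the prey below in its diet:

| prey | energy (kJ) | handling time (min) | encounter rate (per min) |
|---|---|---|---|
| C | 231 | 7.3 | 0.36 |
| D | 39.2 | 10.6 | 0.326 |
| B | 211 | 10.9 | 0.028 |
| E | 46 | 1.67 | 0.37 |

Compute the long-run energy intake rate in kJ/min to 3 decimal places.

14.846 kJ/min

R = (0.36×231 + 0.326×39.2 + 0.028×211 + 0.37×46) / (1 + 0.36×7.3 + 0.326×10.6 + 0.028×10.9 + 0.37×1.67) = 118.9/8.007 = 14.85 kJ/min.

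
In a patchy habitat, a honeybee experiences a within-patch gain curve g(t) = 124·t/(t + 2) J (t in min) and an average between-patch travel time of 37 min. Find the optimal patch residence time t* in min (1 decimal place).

Optimal t* satisfies g'(t*) = g(t*)/(T + t*).
g'(t) = 124·2/(t + 2)². Setting 124·2/(t+2)² = 124t/[(t+2)(37+t)] gives 2(37+t) = t(t+2), so t² = 2×37 = 74.
t* = √74 = 8.602 min.

8.6 min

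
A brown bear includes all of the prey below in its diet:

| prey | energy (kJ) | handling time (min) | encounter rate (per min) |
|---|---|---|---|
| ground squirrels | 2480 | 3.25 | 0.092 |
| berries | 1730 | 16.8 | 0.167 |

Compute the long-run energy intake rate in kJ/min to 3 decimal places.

R = (0.092×2480 + 0.167×1730) / (1 + 0.092×3.25 + 0.167×16.8) = 517.1/4.105 = 126 kJ/min.

125.973 kJ/min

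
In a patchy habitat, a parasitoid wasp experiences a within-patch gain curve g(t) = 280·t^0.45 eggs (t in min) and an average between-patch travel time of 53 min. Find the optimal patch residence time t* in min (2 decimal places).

Optimal t* satisfies g'(t*) = g(t*)/(T + t*).
g'(t) = 0.45·280·t^-0.55. Setting 0.45·280·t^-0.55 = 280·t^0.45/(53+t) gives 0.45(53+t) = t, so 0.55·t = 0.45×53.
t* = 0.45×53/0.55 = 43.36 min.

43.36 min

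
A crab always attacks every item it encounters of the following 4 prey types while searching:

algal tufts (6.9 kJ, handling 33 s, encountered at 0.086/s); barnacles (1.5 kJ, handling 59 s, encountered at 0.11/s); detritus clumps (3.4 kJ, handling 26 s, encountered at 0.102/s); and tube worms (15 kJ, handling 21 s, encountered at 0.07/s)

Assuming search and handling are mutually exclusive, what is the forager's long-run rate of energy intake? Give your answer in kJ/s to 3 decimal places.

R = (0.086×6.9 + 0.11×1.5 + 0.102×3.4 + 0.07×15) / (1 + 0.086×33 + 0.11×59 + 0.102×26 + 0.07×21) = 2.155/14.45 = 0.1491 kJ/s.

0.149 kJ/s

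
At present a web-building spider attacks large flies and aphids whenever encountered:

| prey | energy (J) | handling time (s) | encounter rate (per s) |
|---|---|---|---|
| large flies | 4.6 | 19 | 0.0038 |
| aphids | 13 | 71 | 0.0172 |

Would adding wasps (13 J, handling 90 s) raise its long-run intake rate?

On large flies and aphids alone, R = ΣλE/(1+Σλh) = 0.2411/2.293 = 0.1051 J/s.
wasps: E/h = 13/90 = 0.1444 J/s.
0.1444 > 0.1051, so adding wasps raises the average — include it.

Yes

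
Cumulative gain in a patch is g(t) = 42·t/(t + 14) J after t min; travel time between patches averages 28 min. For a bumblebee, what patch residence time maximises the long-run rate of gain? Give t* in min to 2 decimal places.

19.80 min

Maximise g(t)/(T+t): set derivative to zero → g'(t)(T+t) = g(t).
g'(t) = 42·14/(t + 14)². Setting 42·14/(t+14)² = 42t/[(t+14)(28+t)] gives 14(28+t) = t(t+14), so t² = 14×28 = 392.
t* = √392 = 19.8 min.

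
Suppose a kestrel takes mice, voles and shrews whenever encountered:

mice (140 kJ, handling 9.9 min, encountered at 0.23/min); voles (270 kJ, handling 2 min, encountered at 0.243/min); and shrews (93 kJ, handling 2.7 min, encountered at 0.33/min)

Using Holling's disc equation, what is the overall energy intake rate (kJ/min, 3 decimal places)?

R = Σλ_iE_i / (1 + Σλ_ih_i)
Numerator: 0.23×140 + 0.243×270 + 0.33×93 = 128.5
Denominator: 1 + 0.23×9.9 + 0.243×2 + 0.33×2.7 = 4.654
R = 128.5/4.654 = 27.61 kJ/min

27.611 kJ/min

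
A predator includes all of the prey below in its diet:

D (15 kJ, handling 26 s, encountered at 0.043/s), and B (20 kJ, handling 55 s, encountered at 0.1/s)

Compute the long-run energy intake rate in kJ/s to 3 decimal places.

Energy encountered per unit search time: 0.043×15 + 0.1×20 = 2.645 kJ/s.
Handling time per unit search time: 0.043×26 + 0.1×55 = 6.618.
Rate = 2.645/(1 + 6.618) = 0.3472 kJ/s.

0.347 kJ/s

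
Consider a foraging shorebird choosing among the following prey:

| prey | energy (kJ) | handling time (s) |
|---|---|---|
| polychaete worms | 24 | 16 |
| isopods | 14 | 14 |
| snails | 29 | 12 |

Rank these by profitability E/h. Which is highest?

snails

In descending order of E/h:
snails: 29/12 = 2.42 kJ/s
polychaete worms: 24/16 = 1.5 kJ/s
isopods: 14/14 = 1 kJ/s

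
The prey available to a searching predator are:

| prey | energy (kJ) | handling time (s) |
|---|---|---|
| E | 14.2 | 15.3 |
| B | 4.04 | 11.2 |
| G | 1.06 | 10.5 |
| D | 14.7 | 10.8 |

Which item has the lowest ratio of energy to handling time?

Profitability E/h (kJ/s): E = 14.2/15.3 = 0.928, B = 4.04/11.2 = 0.361, G = 1.06/10.5 = 0.101, D = 14.7/10.8 = 1.36.
Ranked: D > E > B > G.

G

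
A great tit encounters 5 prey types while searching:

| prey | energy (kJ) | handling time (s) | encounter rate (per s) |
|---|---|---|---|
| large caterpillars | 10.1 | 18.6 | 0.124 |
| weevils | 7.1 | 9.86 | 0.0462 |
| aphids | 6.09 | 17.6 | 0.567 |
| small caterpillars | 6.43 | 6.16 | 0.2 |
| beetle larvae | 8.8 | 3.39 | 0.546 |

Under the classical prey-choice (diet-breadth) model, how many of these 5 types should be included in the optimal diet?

1

E/h in descending order: beetle larvae 2.6, small caterpillars 1.04, weevils 0.72, large caterpillars 0.543, aphids 0.346 kJ/s. The optimal diet is the largest prefix of this list for which every included type satisfies E_i/h_i > R on the types above it.
Rate on top 1: 1.685. small caterpillars: 1.04 < 1.685 → exclude; stop.
Optimal diet: beetle larvae — 1 of 5 types.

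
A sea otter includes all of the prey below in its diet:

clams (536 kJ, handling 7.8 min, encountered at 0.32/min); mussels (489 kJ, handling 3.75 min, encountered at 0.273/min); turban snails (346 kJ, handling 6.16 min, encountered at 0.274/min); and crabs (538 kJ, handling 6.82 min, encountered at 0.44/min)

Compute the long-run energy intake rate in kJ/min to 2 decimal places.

R = Σλ_iE_i / (1 + Σλ_ih_i)
Numerator: 0.32×536 + 0.273×489 + 0.274×346 + 0.44×538 = 636.5
Denominator: 1 + 0.32×7.8 + 0.273×3.75 + 0.274×6.16 + 0.44×6.82 = 9.208
R = 636.5/9.208 = 69.13 kJ/min

69.13 kJ/min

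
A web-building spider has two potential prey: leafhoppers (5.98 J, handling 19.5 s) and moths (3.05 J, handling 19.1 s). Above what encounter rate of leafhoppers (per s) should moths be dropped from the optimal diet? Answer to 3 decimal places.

0.056 per s

The zero-one rule: include moths iff E₂/h₂ > λE₁/(1+λh₁). Equality gives the switch point.
λE₁h₂ = E₂ + λE₂h₁ ⇒ λ = E₂/(E₁h₂ − E₂h₁) = 3.05/(114.2 − 59.47) = 0.05571 per s.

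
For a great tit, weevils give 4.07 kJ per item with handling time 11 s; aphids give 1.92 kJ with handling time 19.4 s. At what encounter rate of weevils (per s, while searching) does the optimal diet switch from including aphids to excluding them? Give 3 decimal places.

The zero-one rule: include aphids iff E₂/h₂ > λE₁/(1+λh₁). Equality gives the switch point.
λE₁h₂ = E₂ + λE₂h₁ ⇒ λ = E₂/(E₁h₂ − E₂h₁) = 1.92/(78.96 − 21.12) = 0.0332 per s.

0.033 per s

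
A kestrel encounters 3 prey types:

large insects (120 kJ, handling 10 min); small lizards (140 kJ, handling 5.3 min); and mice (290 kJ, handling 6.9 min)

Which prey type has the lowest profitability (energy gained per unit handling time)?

In descending order of E/h:
mice: 290/6.9 = 42 kJ/min
small lizards: 140/5.3 = 26.4 kJ/min
large insects: 120/10 = 12 kJ/min

large insects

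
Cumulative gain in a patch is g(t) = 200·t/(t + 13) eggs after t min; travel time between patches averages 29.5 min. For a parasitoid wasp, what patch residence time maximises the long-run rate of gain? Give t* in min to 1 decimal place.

19.6 min

Optimal t* satisfies g'(t*) = g(t*)/(T + t*).
g'(t) = 200·13/(t + 13)². Setting 200·13/(t+13)² = 200t/[(t+13)(29.5+t)] gives 13(29.5+t) = t(t+13), so t² = 13×29.5 = 383.5.
t* = √383.5 = 19.58 min.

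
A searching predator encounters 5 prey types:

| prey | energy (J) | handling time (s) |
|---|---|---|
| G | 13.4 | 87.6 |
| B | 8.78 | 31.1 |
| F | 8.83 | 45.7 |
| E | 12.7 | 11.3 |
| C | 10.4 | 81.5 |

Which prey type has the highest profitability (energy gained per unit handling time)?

In descending order of E/h:
E: 12.7/11.3 = 1.12 J/s
B: 8.78/31.1 = 0.282 J/s
F: 8.83/45.7 = 0.193 J/s
G: 13.4/87.6 = 0.153 J/s
C: 10.4/81.5 = 0.128 J/s

E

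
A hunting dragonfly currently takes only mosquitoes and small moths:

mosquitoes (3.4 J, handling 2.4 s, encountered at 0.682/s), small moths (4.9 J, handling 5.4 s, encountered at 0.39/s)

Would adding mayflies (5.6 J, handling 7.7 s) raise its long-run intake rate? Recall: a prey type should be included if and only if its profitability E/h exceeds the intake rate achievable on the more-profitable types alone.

On mosquitoes and small moths alone, R = ΣλE/(1+Σλh) = 4.23/4.743 = 0.8918 J/s.
mayflies: E/h = 5.6/7.7 = 0.7273 J/s.
Since 0.7273 < R, time spent handling mayflies is better spent searching.

No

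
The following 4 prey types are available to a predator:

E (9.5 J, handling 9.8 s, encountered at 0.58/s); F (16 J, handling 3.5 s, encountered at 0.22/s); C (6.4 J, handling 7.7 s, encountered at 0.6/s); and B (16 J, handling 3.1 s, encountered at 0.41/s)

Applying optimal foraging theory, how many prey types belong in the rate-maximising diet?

Profitabilities (E/h, J/s): B 5.16, F 4.57, E 0.969, C 0.831. Add prey in this order while the next type's profitability exceeds the intake rate on those already taken.
Rate on top 1: 2.889. F: 4.57 > 2.889 → include.
Rate on top 2: 3.315. E: 0.969 < 3.315 → exclude; stop.
Optimal diet: B, F — 2 of 4 types.

2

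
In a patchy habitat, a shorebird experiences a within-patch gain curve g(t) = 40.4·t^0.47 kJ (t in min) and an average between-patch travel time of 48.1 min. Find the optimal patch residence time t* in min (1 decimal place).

42.7 min

Optimal t* satisfies g'(t*) = g(t*)/(T + t*).
g'(t) = 0.47·40.4·t^-0.53. Setting 0.47·40.4·t^-0.53 = 40.4·t^0.47/(48.1+t) gives 0.47(48.1+t) = t, so 0.53·t = 0.47×48.1.
t* = 0.47×48.1/0.53 = 42.65 min.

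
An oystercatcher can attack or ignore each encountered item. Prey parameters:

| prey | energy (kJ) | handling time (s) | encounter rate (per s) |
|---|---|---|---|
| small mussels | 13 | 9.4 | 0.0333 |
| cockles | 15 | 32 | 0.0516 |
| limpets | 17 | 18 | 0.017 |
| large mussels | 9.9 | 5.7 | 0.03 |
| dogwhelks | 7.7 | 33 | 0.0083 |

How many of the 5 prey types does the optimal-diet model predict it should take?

E/h in descending order: large mussels 1.74, small mussels 1.38, limpets 0.944, cockles 0.469, dogwhelks 0.233 kJ/s. The optimal diet is the largest prefix of this list for which every included type satisfies E_i/h_i > R on the types above it.
Rate on top 1: 0.2536. small mussels: 1.38 > 0.2536 → include.
Rate on top 2: 0.4918. limpets: 0.944 > 0.4918 → include.
Rate on top 3: 0.5692. cockles: 0.469 < 0.5692 → exclude; stop.
Optimal diet: large mussels, small mussels, limpets — 3 of 5 types.

3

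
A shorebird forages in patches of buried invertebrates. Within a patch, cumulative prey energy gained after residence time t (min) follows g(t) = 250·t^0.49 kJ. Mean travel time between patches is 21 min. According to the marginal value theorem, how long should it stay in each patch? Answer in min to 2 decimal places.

20.18 min

Maximise g(t)/(T+t): set derivative to zero → g'(t)(T+t) = g(t).
g'(t) = 0.49·250·t^-0.51. Setting 0.49·250·t^-0.51 = 250·t^0.49/(21+t) gives 0.49(21+t) = t, so 0.51·t = 0.49×21.
t* = 0.49×21/0.51 = 20.18 min.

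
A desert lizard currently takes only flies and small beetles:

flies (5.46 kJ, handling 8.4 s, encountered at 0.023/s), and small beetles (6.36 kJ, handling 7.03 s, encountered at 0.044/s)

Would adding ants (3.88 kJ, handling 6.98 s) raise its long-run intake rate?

Yes

Current rate: (0.023×5.46 + 0.044×6.36)/(1 + 0.023×8.4 + 0.044×7.03) = 0.2698 kJ/s.
ants: E/h = 3.88/6.98 = 0.5559 kJ/s.
Since 0.5559 > R, including ants increases the long-run rate.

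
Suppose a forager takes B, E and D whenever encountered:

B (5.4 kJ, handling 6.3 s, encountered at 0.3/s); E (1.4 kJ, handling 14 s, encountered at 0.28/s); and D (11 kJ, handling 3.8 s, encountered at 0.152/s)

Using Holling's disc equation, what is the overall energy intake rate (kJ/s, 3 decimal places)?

0.499 kJ/s

R = (0.3×5.4 + 0.28×1.4 + 0.152×11) / (1 + 0.3×6.3 + 0.28×14 + 0.152×3.8) = 3.684/7.388 = 0.4987 kJ/s.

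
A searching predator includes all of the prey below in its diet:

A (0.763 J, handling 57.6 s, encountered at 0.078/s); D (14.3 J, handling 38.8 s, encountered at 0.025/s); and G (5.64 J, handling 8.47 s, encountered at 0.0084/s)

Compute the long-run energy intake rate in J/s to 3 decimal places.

R = Σλ_iE_i / (1 + Σλ_ih_i)
Numerator: 0.078×0.763 + 0.025×14.3 + 0.0084×5.64 = 0.4644
Denominator: 1 + 0.078×57.6 + 0.025×38.8 + 0.0084×8.47 = 6.534
R = 0.4644/6.534 = 0.07107 J/s

0.071 J/s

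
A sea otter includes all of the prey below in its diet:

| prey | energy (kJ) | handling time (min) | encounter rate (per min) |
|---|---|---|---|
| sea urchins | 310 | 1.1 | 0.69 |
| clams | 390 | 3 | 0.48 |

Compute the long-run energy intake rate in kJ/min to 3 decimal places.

R = (0.69×310 + 0.48×390) / (1 + 0.69×1.1 + 0.48×3) = 401.1/3.199 = 125.4 kJ/min.

125.383 kJ/min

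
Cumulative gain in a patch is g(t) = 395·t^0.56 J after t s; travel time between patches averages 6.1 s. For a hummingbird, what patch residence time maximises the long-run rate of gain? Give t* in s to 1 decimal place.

By the marginal value theorem, leave when the instantaneous gain rate g'(t) equals the habitat-wide average g(t)/(T + t).
g'(t) = 0.56·395·t^-0.44. Setting 0.56·395·t^-0.44 = 395·t^0.56/(6.1+t) gives 0.56(6.1+t) = t, so 0.44·t = 0.56×6.1.
t* = 0.56×6.1/0.44 = 7.764 s.

7.8 s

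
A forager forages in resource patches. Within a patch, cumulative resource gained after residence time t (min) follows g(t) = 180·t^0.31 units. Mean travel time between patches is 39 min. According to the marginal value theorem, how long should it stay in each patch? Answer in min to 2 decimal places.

By the marginal value theorem, leave when the instantaneous gain rate g'(t) equals the habitat-wide average g(t)/(T + t).
g'(t) = 0.31·180·t^-0.69. Setting 0.31·180·t^-0.69 = 180·t^0.31/(39+t) gives 0.31(39+t) = t, so 0.69·t = 0.31×39.
t* = 0.31×39/0.69 = 17.52 min.

17.52 min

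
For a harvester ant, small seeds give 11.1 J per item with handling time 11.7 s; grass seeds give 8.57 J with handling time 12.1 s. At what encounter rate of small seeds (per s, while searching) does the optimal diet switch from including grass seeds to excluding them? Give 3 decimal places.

0.252 per s

The zero-one rule: include grass seeds iff E₂/h₂ > λE₁/(1+λh₁). Equality gives the switch point.
λE₁h₂ = E₂ + λE₂h₁ ⇒ λ = E₂/(E₁h₂ − E₂h₁) = 8.57/(134.3 − 100.3) = 0.2518 per s.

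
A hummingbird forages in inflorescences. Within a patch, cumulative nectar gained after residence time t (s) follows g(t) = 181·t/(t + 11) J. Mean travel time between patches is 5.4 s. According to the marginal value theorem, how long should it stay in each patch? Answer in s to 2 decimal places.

Optimal t* satisfies g'(t*) = g(t*)/(T + t*).
g'(t) = 181·11/(t + 11)². Setting 181·11/(t+11)² = 181t/[(t+11)(5.4+t)] gives 11(5.4+t) = t(t+11), so t² = 11×5.4 = 59.4.
t* = √59.4 = 7.707 s.

7.71 s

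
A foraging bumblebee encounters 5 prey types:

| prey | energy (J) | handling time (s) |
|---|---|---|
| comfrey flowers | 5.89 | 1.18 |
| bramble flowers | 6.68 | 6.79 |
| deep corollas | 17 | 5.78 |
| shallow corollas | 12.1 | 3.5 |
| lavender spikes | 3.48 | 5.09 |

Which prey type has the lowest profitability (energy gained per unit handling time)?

lavender spikes

In descending order of E/h:
comfrey flowers: 5.89/1.18 = 4.99 J/s
shallow corollas: 12.1/3.5 = 3.46 J/s
deep corollas: 17/5.78 = 2.94 J/s
bramble flowers: 6.68/6.79 = 0.984 J/s
lavender spikes: 3.48/5.09 = 0.684 J/s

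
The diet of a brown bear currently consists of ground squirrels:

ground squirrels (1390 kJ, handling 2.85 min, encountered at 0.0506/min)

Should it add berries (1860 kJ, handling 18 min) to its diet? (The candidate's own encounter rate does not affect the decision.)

Intake rate on the current diet: R = (0.0506×1390) / (1 + 0.0506×2.85) = 70.33/1.144 = 61.47 kJ/min.
berries: E/h = 1860/18 = 103.3 kJ/min.
103.3 > 61.47, so adding berries raises the average — include it.

Yes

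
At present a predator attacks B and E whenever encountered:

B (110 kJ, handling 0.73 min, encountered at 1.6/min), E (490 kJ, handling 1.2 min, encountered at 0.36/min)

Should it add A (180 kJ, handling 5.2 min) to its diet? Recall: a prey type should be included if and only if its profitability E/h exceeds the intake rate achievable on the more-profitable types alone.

No

On B and E alone, R = ΣλE/(1+Σλh) = 352.4/2.6 = 135.5 kJ/min.
Profitability of A: 180/5.2 = 34.62 kJ/min.
Since 34.62 < R, time spent handling A is better spent searching.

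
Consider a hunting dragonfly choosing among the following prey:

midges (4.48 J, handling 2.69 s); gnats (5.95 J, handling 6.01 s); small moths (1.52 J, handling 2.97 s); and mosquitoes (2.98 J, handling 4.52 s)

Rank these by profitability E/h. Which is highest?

midges

In descending order of E/h:
midges: 4.48/2.69 = 1.67 J/s
gnats: 5.95/6.01 = 0.99 J/s
mosquitoes: 2.98/4.52 = 0.659 J/s
small moths: 1.52/2.97 = 0.512 J/s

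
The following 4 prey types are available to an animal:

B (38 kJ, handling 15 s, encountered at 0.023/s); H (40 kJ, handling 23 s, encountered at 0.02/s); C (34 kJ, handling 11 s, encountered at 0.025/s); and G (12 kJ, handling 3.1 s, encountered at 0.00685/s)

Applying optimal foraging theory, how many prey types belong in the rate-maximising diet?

4

Profitabilities (E/h, kJ/s): G 3.87, C 3.09, B 2.53, H 1.74. Add prey in this order while the next type's profitability exceeds the intake rate on those already taken.
Rate on top 1: 0.08049. C: 3.09 > 0.08049 → include.
Rate on top 2: 0.7192. B: 2.53 > 0.7192 → include.
Rate on top 3: 1.101. H: 1.74 > 1.101 → include.
Optimal diet: G, C, B, H — 4 of 4 types.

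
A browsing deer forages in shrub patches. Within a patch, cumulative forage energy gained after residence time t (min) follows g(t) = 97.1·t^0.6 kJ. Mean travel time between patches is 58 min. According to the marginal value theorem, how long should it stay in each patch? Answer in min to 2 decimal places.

87.00 min

Maximise g(t)/(T+t): set derivative to zero → g'(t)(T+t) = g(t).
g'(t) = 0.6·97.1·t^-0.4. Setting 0.6·97.1·t^-0.4 = 97.1·t^0.6/(58+t) gives 0.6(58+t) = t, so 0.40·t = 0.6×58.
t* = 0.6×58/0.40 = 87 min.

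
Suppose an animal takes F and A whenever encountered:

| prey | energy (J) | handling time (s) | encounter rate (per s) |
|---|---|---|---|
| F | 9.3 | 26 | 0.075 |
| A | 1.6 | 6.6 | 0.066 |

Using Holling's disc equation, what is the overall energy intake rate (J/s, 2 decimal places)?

0.24 J/s

Energy encountered per unit search time: 0.075×9.3 + 0.066×1.6 = 0.8031 J/s.
Handling time per unit search time: 0.075×26 + 0.066×6.6 = 2.386.
Rate = 0.8031/(1 + 2.386) = 0.2372 J/s.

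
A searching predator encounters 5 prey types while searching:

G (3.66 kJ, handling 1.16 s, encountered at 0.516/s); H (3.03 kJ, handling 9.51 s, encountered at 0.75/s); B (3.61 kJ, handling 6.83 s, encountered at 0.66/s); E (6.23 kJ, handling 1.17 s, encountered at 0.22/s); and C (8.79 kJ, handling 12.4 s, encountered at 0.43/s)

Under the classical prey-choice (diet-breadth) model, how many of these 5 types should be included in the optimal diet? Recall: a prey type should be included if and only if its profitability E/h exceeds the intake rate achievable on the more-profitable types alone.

2

Rank by E/h (kJ/s): E 5.32, G 3.16, C 0.709, B 0.529, H 0.319. Include each in turn until the next type's E/h falls below the running intake rate.
Rate on top 1: 1.09. G: 3.16 > 1.09 → include.
Rate on top 2: 1.756. C: 0.709 < 1.756 → exclude; stop.
Optimal diet: E, G — 2 of 5 types.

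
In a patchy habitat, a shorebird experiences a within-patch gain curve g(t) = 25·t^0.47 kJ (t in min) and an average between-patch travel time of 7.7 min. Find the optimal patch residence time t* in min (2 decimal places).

By the marginal value theorem, leave when the instantaneous gain rate g'(t) equals the habitat-wide average g(t)/(T + t).
g'(t) = 0.47·25·t^-0.53. Setting 0.47·25·t^-0.53 = 25·t^0.47/(7.7+t) gives 0.47(7.7+t) = t, so 0.53·t = 0.47×7.7.
t* = 0.47×7.7/0.53 = 6.828 min.

6.83 min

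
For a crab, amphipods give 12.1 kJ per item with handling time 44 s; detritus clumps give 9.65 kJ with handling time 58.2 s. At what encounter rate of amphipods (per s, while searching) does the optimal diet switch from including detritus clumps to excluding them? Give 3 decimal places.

0.035 per s

At the threshold, the rate on amphipods alone equals the profitability of detritus clumps: λ·12.1/(1 + λ·44) = 9.65/58.2 = 0.1658.
Rearranging, λ(12.1 − 0.1658×44) = 0.1658, so λ = 0.1658/4.804 = 0.03451 per s.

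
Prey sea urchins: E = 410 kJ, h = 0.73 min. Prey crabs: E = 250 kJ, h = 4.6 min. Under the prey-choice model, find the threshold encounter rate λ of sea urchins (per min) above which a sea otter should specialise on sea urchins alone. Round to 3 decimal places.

0.147 per min

Drop crabs once their profitability E₂/h₂ falls below the rate achievable on sea urchins alone: E₂/h₂ = λE₁/(1 + λh₁).
Solve for λ: λE₁h₂ = E₂(1 + λh₁) → λ(E₁h₂ − E₂h₁) = E₂ → λ = E₂/(E₁h₂ − E₂h₁).
λ = 250/(410×4.6 − 250×0.73) = 250/1703 = 0.1468 per min.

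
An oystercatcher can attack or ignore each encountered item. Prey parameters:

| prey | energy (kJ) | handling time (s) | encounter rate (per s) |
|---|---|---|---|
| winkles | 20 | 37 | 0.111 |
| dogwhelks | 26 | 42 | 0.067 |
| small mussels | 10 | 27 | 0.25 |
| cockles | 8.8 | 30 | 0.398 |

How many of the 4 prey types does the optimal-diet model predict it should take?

2

Rank by E/h (kJ/s): dogwhelks 0.619, winkles 0.541, small mussels 0.37, cockles 0.293. Include each in turn until the next type's E/h falls below the running intake rate.
Rate on top 1: 0.4567. winkles: 0.541 > 0.4567 → include.
Rate on top 2: 0.5002. small mussels: 0.37 < 0.5002 → exclude; stop.
Optimal diet: dogwhelks, winkles — 2 of 4 types.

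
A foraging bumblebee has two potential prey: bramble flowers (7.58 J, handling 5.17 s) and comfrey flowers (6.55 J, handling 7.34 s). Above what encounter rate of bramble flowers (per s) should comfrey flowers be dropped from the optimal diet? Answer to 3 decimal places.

0.301 per s

The zero-one rule: include comfrey flowers iff E₂/h₂ > λE₁/(1+λh₁). Equality gives the switch point.
λE₁h₂ = E₂ + λE₂h₁ ⇒ λ = E₂/(E₁h₂ − E₂h₁) = 6.55/(55.64 − 33.86) = 0.3008 per s.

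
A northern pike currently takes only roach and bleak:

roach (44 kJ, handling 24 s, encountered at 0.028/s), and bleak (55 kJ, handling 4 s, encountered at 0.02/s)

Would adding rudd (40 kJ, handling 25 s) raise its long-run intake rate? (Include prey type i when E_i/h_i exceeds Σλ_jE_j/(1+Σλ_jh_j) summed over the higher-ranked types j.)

Current rate: (0.028×44 + 0.02×55)/(1 + 0.028×24 + 0.02×4) = 1.331 kJ/s.
Profitability of rudd: 40/25 = 1.6 kJ/s.
Since 1.6 > R, including rudd increases the long-run rate.

Yes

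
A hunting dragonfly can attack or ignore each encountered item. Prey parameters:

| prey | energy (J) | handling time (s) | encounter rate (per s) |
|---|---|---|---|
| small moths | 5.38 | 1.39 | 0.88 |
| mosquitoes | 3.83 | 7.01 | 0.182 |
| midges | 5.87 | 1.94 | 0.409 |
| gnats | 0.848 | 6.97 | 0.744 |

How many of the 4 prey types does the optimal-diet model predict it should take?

E/h in descending order: small moths 3.87, midges 3.03, mosquitoes 0.546, gnats 0.122 J/s. The optimal diet is the largest prefix of this list for which every included type satisfies E_i/h_i > R on the types above it.
Rate on top 1: 2.13. midges: 3.03 > 2.13 → include.
Rate on top 2: 2.365. mosquitoes: 0.546 < 2.365 → exclude; stop.
Optimal diet: small moths, midges — 2 of 4 types.

2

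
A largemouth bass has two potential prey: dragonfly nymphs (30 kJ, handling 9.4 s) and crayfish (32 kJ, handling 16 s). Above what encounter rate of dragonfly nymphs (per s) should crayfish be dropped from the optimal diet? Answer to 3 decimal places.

0.179 per s

Drop crayfish once their profitability E₂/h₂ falls below the rate achievable on dragonfly nymphs alone: E₂/h₂ = λE₁/(1 + λh₁).
Solve for λ: λE₁h₂ = E₂(1 + λh₁) → λ(E₁h₂ − E₂h₁) = E₂ → λ = E₂/(E₁h₂ − E₂h₁).
λ = 32/(30×16 − 32×9.4) = 32/179.2 = 0.1786 per s.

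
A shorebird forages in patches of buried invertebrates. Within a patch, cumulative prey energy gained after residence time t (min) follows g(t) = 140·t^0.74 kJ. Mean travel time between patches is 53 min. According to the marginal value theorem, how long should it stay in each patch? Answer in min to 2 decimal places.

By the marginal value theorem, leave when the instantaneous gain rate g'(t) equals the habitat-wide average g(t)/(T + t).
g'(t) = 0.74·140·t^-0.26. Setting 0.74·140·t^-0.26 = 140·t^0.74/(53+t) gives 0.74(53+t) = t, so 0.26·t = 0.74×53.
t* = 0.74×53/0.26 = 150.8 min.

150.85 min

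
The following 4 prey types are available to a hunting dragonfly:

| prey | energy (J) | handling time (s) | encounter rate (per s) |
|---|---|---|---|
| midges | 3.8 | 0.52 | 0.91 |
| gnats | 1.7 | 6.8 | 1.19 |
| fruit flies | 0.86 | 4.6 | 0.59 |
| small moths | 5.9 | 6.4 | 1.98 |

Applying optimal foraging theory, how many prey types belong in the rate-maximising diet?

1

Profitabilities (E/h, J/s): midges 7.31, small moths 0.922, gnats 0.25, fruit flies 0.187. Add prey in this order while the next type's profitability exceeds the intake rate on those already taken.
Rate on top 1: 2.347. small moths: 0.922 < 2.347 → exclude; stop.
Optimal diet: midges — 1 of 4 types.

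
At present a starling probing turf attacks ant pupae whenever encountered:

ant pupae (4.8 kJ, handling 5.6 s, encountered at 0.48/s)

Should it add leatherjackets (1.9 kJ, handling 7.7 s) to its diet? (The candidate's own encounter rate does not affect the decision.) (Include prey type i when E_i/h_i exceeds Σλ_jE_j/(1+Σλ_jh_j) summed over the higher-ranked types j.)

On ant pupae alone, R = ΣλE/(1+Σλh) = 2.304/3.688 = 0.6247 kJ/s.
Profitability of leatherjackets: 1.9/7.7 = 0.2468 kJ/s.
0.2468 < 0.6247, so adding leatherjackets would lower the average — exclude it.

No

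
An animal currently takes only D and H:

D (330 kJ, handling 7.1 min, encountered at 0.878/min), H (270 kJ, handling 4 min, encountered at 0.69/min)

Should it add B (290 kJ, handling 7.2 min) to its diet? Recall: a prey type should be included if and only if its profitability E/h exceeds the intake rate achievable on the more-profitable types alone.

No

Current rate: (0.878×330 + 0.69×270)/(1 + 0.878×7.1 + 0.69×4) = 47.63 kJ/min.
Profitability of B: 290/7.2 = 40.28 kJ/min.
40.28 < 47.63, so adding B would lower the average — exclude it.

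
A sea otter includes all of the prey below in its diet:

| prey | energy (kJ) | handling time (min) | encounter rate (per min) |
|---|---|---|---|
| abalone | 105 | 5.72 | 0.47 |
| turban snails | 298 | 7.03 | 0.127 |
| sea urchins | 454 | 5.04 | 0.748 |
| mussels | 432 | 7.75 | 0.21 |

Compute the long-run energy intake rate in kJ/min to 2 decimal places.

51.86 kJ/min

R = Σλ_iE_i / (1 + Σλ_ih_i)
Numerator: 0.47×105 + 0.127×298 + 0.748×454 + 0.21×432 = 517.5
Denominator: 1 + 0.47×5.72 + 0.127×7.03 + 0.748×5.04 + 0.21×7.75 = 9.979
R = 517.5/9.979 = 51.86 kJ/min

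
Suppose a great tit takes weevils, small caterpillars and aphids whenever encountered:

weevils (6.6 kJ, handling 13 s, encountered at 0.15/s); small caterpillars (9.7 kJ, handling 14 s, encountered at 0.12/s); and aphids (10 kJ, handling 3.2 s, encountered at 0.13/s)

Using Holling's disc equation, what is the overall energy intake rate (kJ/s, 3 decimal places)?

0.685 kJ/s

R = (0.15×6.6 + 0.12×9.7 + 0.13×10) / (1 + 0.15×13 + 0.12×14 + 0.13×3.2) = 3.454/5.046 = 0.6845 kJ/s.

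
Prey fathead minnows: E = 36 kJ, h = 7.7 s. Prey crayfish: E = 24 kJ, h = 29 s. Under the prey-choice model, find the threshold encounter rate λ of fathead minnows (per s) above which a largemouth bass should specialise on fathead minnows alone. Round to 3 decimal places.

The zero-one rule: include crayfish iff E₂/h₂ > λE₁/(1+λh₁). Equality gives the switch point.
λE₁h₂ = E₂ + λE₂h₁ ⇒ λ = E₂/(E₁h₂ − E₂h₁) = 24/(1044 − 184.8) = 0.02793 per s.

0.028 per s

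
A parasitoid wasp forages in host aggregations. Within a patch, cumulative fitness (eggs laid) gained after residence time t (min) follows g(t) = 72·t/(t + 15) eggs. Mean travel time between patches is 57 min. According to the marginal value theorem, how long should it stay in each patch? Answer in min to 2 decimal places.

By the marginal value theorem, leave when the instantaneous gain rate g'(t) equals the habitat-wide average g(t)/(T + t).
g'(t) = 72·15/(t + 15)². Setting 72·15/(t+15)² = 72t/[(t+15)(57+t)] gives 15(57+t) = t(t+15), so t² = 15×57 = 855.
t* = √855 = 29.24 min.

29.24 min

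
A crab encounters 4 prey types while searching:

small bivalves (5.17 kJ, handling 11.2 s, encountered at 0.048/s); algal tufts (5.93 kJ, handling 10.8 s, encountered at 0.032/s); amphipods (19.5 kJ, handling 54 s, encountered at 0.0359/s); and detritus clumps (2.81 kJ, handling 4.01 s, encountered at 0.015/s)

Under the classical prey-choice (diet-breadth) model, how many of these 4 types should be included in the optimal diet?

4

E/h in descending order: detritus clumps 0.701, algal tufts 0.549, small bivalves 0.462, amphipods 0.361 kJ/s. The optimal diet is the largest prefix of this list for which every included type satisfies E_i/h_i > R on the types above it.
Rate on top 1: 0.03976. algal tufts: 0.549 > 0.03976 → include.
Rate on top 2: 0.165. small bivalves: 0.462 > 0.165 → include.
Rate on top 3: 0.247. amphipods: 0.361 > 0.247 → include.
Optimal diet: detritus clumps, algal tufts, small bivalves, amphipods — 4 of 4 types.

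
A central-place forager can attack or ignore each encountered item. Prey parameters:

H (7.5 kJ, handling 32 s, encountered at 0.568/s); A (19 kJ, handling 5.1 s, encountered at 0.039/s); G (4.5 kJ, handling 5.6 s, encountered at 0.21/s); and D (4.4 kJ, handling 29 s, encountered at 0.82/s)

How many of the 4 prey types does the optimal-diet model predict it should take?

Rank by E/h (kJ/s): A 3.73, G 0.804, H 0.234, D 0.152. Include each in turn until the next type's E/h falls below the running intake rate.
Rate on top 1: 0.6181. G: 0.804 > 0.6181 → include.
Rate on top 2: 0.7099. H: 0.234 < 0.7099 → exclude; stop.
Optimal diet: A, G — 2 of 4 types.

2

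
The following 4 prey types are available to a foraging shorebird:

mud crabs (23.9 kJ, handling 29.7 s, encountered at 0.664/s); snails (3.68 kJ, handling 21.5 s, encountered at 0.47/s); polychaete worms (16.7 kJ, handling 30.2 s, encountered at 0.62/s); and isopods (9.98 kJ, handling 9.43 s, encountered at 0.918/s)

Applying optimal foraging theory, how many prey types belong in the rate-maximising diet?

1

Rank by E/h (kJ/s): isopods 1.06, mud crabs 0.805, polychaete worms 0.553, snails 0.171. Include each in turn until the next type's E/h falls below the running intake rate.
Rate on top 1: 0.9487. mud crabs: 0.805 < 0.9487 → exclude; stop.
Optimal diet: isopods — 1 of 4 types.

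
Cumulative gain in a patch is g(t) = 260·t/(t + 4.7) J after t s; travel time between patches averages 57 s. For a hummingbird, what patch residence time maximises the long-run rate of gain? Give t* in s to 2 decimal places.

16.37 s

Maximise g(t)/(T+t): set derivative to zero → g'(t)(T+t) = g(t).
g'(t) = 260·4.7/(t + 4.7)². Setting 260·4.7/(t+4.7)² = 260t/[(t+4.7)(57+t)] gives 4.7(57+t) = t(t+4.7), so t² = 4.7×57 = 267.9.
t* = √267.9 = 16.37 s.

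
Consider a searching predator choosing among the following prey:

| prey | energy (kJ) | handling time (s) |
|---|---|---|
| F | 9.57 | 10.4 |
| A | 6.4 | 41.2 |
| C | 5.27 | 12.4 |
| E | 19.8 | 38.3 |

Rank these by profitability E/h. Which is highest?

F

Profitability E/h (kJ/s): F = 9.57/10.4 = 0.92, A = 6.4/41.2 = 0.155, C = 5.27/12.4 = 0.425, E = 19.8/38.3 = 0.517.
Ranked: F > E > C > A.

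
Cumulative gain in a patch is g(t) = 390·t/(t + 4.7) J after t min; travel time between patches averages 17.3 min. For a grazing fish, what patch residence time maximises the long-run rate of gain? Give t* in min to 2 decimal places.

9.02 min

Maximise g(t)/(T+t): set derivative to zero → g'(t)(T+t) = g(t).
g'(t) = 390·4.7/(t + 4.7)². Setting 390·4.7/(t+4.7)² = 390t/[(t+4.7)(17.3+t)] gives 4.7(17.3+t) = t(t+4.7), so t² = 4.7×17.3 = 81.31.
t* = √81.31 = 9.017 min.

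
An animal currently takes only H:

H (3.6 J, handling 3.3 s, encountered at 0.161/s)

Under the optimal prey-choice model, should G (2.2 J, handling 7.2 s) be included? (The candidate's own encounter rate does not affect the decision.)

No

Intake rate on the current diet: R = (0.161×3.6) / (1 + 0.161×3.3) = 0.5796/1.531 = 0.3785 J/s.
G: E/h = 2.2/7.2 = 0.3056 J/s.
Since 0.3056 < R, time spent handling G is better spent searching.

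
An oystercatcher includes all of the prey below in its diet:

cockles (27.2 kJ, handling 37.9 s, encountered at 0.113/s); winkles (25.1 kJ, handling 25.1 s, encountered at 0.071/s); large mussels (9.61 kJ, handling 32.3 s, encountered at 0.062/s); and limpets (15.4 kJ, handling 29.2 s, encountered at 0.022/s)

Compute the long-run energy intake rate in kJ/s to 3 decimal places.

0.596 kJ/s

R = Σλ_iE_i / (1 + Σλ_ih_i)
Numerator: 0.113×27.2 + 0.071×25.1 + 0.062×9.61 + 0.022×15.4 = 5.79
Denominator: 1 + 0.113×37.9 + 0.071×25.1 + 0.062×32.3 + 0.022×29.2 = 9.71
R = 5.79/9.71 = 0.5963 kJ/s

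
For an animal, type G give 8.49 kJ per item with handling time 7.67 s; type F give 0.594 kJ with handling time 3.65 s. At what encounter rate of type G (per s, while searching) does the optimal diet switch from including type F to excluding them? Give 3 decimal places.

0.022 per s

At the threshold, the rate on type G alone equals the profitability of type F: λ·8.49/(1 + λ·7.67) = 0.594/3.65 = 0.1627.
Rearranging, λ(8.49 − 0.1627×7.67) = 0.1627, so λ = 0.1627/7.242 = 0.02247 per s.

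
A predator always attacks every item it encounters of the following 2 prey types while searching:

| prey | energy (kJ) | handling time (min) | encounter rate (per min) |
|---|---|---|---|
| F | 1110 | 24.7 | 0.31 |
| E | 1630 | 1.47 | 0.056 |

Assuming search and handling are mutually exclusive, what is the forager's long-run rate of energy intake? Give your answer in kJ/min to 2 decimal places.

R = Σλ_iE_i / (1 + Σλ_ih_i)
Numerator: 0.31×1110 + 0.056×1630 = 435.4
Denominator: 1 + 0.31×24.7 + 0.056×1.47 = 8.739
R = 435.4/8.739 = 49.82 kJ/min

49.82 kJ/min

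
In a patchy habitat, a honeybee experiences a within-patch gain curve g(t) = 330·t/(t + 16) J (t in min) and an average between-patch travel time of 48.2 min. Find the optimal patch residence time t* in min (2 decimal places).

Maximise g(t)/(T+t): set derivative to zero → g'(t)(T+t) = g(t).
g'(t) = 330·16/(t + 16)². Setting 330·16/(t+16)² = 330t/[(t+16)(48.2+t)] gives 16(48.2+t) = t(t+16), so t² = 16×48.2 = 771.2.
t* = √771.2 = 27.77 min.

27.77 min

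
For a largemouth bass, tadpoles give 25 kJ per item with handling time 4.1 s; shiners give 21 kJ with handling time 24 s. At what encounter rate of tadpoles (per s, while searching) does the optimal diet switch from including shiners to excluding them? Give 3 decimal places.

0.041 per s

At the threshold, the rate on tadpoles alone equals the profitability of shiners: λ·25/(1 + λ·4.1) = 21/24 = 0.875.
Rearranging, λ(25 − 0.875×4.1) = 0.875, so λ = 0.875/21.41 = 0.04086 per s.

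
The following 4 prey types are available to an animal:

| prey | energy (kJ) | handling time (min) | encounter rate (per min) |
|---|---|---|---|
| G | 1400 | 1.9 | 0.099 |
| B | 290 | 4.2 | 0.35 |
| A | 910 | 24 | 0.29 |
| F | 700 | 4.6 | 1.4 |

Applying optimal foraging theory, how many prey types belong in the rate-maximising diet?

2

E/h in descending order: G 737, F 152, B 69, A 37.9 kJ/min. The optimal diet is the largest prefix of this list for which every included type satisfies E_i/h_i > R on the types above it.
Rate on top 1: 116.7. F: 152 > 116.7 → include.
Rate on top 2: 146.6. B: 69 < 146.6 → exclude; stop.
Optimal diet: G, F — 2 of 4 types.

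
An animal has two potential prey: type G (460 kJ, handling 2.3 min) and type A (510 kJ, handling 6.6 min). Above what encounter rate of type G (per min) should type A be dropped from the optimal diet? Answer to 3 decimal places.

At the threshold, the rate on type G alone equals the profitability of type A: λ·460/(1 + λ·2.3) = 510/6.6 = 77.27.
Rearranging, λ(460 − 77.27×2.3) = 77.27, so λ = 77.27/282.3 = 0.2738 per min.

0.274 per min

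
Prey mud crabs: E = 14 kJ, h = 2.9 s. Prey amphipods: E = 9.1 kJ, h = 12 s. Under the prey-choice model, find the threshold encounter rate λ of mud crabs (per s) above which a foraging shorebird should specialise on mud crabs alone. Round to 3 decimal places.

The zero-one rule: include amphipods iff E₂/h₂ > λE₁/(1+λh₁). Equality gives the switch point.
λE₁h₂ = E₂ + λE₂h₁ ⇒ λ = E₂/(E₁h₂ − E₂h₁) = 9.1/(168 − 26.39) = 0.06426 per s.

0.064 per s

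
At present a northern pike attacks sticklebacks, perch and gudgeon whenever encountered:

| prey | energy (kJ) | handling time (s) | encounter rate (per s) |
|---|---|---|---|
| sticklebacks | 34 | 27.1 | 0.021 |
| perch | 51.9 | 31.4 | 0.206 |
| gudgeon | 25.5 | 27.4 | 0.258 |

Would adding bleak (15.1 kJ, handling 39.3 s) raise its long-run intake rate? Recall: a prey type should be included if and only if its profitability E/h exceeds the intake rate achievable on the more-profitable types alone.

No

On sticklebacks, perch and gudgeon alone, R = ΣλE/(1+Σλh) = 17.98/15.11 = 1.19 kJ/s.
bleak: E/h = 15.1/39.3 = 0.3842 kJ/s.
0.3842 < 1.19, so adding bleak would lower the average — exclude it.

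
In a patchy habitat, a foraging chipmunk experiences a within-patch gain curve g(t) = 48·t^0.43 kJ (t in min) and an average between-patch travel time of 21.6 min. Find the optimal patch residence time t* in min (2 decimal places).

By the marginal value theorem, leave when the instantaneous gain rate g'(t) equals the habitat-wide average g(t)/(T + t).
g'(t) = 0.43·48·t^-0.57. Setting 0.43·48·t^-0.57 = 48·t^0.43/(21.6+t) gives 0.43(21.6+t) = t, so 0.57·t = 0.43×21.6.
t* = 0.43×21.6/0.57 = 16.29 min.

16.29 min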